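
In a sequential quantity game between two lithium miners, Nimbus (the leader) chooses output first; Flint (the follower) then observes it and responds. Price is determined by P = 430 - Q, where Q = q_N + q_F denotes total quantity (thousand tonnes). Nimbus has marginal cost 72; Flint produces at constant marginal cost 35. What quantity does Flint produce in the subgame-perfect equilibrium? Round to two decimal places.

Solve by backward induction. Given q_N, the follower Flint maximises π_F = (430 - q_N - q_F)q_F - 35q_F.
Setting the follower's marginal profit to zero, 395 - q_N - 2q_F = 0, i.e. q_F = (395 - q_N)/2.
The leader anticipates this reaction. Substituting into P = 430 - Q gives P = 465/2 - (1/2)q_N, so π_N = (465/2 - (1/2)q_N)q_N - 72q_N.
Leader FOC: 321/2 - q_N = 0, so q_N = 321/2.
Then q_F = (395 - 321/2)/2 = 469/4.

117.25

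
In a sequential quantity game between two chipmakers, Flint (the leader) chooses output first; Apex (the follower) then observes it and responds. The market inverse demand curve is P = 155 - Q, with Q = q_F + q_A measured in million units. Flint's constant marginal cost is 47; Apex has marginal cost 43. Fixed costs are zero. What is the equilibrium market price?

The follower Apex best-responds to any q_F: π_A = (155 - Q)q_A - 43q_A.
Follower FOC: 112 - q_F - 2q_A = 0, so q_A(q_F) = (112 - q_F)/2.
Flint substitutes q_A(q_F) into its own profit: π_F = q_F(155 - q_F - (112 - q_F)/2) - 47q_F = (99 - (1/2)q_F)q_F - 47q_F.
Leader FOC: 52 - q_F = 0, so q_F = 52.
Then q_A = (112 - 52)/2 = 30.
Total output Q = 82, so price P = 155 - 82 = 73.

73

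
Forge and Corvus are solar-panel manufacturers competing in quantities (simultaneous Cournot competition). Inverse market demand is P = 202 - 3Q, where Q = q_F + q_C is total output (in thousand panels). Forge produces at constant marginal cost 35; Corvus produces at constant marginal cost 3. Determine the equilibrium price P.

80

Forge's profit: π_F = (202 - 3Q)q_F - (35q_F). Setting ∂π_F/∂q_F = 0: 167 - 6q_F - 3(q_C) = 0.
Corvus's profit: π_C = (202 - 3Q)q_C - (3q_C). Setting ∂π_C/∂q_C = 0: 199 - 6q_C - 3(q_F) = 0.
Rearranging gives the reaction functions q_F = (167 - 3q_C)/6 and q_C = (199 - 3q_F)/6.
Substituting one into the other gives q_F = 15 and q_C = 77/3.
Total output Q = 122/3, so price P = 202 - 3·(122/3) = 80.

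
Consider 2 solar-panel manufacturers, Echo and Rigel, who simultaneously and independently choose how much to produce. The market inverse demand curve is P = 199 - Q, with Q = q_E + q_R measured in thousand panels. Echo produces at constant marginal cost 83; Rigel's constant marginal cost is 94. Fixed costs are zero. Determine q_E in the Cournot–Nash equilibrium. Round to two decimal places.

42.33

Echo's profit: π_E = (199 - Q)q_E - (83q_E). Setting ∂π_E/∂q_E = 0: 116 - 2q_E - (q_R) = 0.
Rigel's first-order condition: 105 - 2q_R - (q_E) = 0.
Best responses: q_E = (116 - q_R)/2, q_R = (105 - q_E)/2.
Solving the pair: q_E = 127/3, q_R = 94/3.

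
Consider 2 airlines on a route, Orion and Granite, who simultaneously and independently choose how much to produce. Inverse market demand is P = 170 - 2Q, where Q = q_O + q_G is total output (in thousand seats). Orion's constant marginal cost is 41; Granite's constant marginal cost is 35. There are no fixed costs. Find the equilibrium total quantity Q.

44

Orion's profit: π_O = (170 - 2Q)q_O - (41q_O). Setting ∂π_O/∂q_O = 0: 129 - 4q_O - 2(q_G) = 0.
Granite's first-order condition: 135 - 4q_G - 2(q_O) = 0.
Best responses: q_O = (129 - 2q_G)/4, q_G = (135 - 2q_O)/4.
Substituting one into the other gives q_O = 41/2 and q_G = 47/2.
Total output Q = 41/2 + 47/2 = 44.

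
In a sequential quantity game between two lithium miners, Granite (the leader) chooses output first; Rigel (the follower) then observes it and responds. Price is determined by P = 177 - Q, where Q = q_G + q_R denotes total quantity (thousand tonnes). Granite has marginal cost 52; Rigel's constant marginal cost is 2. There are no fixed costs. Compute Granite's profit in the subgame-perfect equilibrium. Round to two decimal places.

703.13

The follower Rigel best-responds to any q_G: π_R = (177 - Q)q_R - 2q_R.
Setting the follower's marginal profit to zero, 175 - q_G - 2q_R = 0, i.e. q_R = (175 - q_G)/2.
Granite substitutes q_R(q_G) into its own profit: π_G = q_G(177 - q_G - (175 - q_G)/2) - 52q_G = (179/2 - (1/2)q_G)q_G - 52q_G.
Maximising: ∂π_G/∂q_G = 75/2 - q_G = 0, giving q_G = 75/2.
Then q_R = (175 - 75/2)/2 = 275/4.
Price P = 177 - 425/4 = 283/4.
Granite's profit: (283/4 - 52)·(75/2) = 703.1250.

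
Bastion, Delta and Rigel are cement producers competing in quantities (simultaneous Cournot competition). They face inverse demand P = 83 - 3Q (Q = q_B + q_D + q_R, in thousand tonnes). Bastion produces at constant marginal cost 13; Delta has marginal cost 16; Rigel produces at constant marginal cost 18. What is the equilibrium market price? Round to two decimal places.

Bastion's profit: π_B = (83 - 3Q)q_B - (13q_B). Setting ∂π_B/∂q_B = 0: 70 - 6q_B - 3(q_D + q_R) = 0.
Delta's profit: π_D = (83 - 3Q)q_D - (16q_D). Setting ∂π_D/∂q_D = 0: 67 - 6q_D - 3(q_B + q_R) = 0.
Rigel's first-order condition: 65 - 6q_R - 3(q_B + q_D) = 0.
Adding the 3 first-order conditions: 202 − 12Q = 0, so Q = 101/6.
Back-substituting: q_B = (70 − 101/2)/3 = 13/2, q_D = (67 − 101/2)/3 = 11/2, q_R = (65 − 101/2)/3 = 29/6.
Total output Q = 101/6, so price P = 83 - 3·(101/6) = 65/2.

32.50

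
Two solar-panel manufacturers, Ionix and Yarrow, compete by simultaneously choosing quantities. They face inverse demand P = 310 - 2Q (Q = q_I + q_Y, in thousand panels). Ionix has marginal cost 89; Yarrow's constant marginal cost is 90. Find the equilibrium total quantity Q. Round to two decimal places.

73.50

Ionix's profit: π_I = (310 - 2Q)q_I - (89q_I). Setting ∂π_I/∂q_I = 0: 221 - 4q_I - 2(q_Y) = 0.
Yarrow's first-order condition: 220 - 4q_Y - 2(q_I) = 0.
Best responses: q_I = (221 - 2q_Y)/4, q_Y = (220 - 2q_I)/4.
Substituting one into the other gives q_I = 37 and q_Y = 73/2.
Total output Q = 37 + 73/2 = 147/2.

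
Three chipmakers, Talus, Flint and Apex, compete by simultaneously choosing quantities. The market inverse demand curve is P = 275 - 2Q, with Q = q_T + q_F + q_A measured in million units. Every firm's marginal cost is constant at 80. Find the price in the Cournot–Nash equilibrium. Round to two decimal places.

128.75

Each firm earns π_i = (275 - 2Q)q_i - 80q_i.
Setting ∂π_i/∂q_i = 0 with rivals' quantities fixed: 195 - 4q_i - 2·Σ_{j≠i} q_j = 0.
With identical firms every q_j equals q_i, so Σ_{j≠i} q_j = 2q_i and 195 = 8q_i, giving q_i = 195/8.
Total output Q = 585/8, so price P = 275 - 2·(585/8) = 515/4.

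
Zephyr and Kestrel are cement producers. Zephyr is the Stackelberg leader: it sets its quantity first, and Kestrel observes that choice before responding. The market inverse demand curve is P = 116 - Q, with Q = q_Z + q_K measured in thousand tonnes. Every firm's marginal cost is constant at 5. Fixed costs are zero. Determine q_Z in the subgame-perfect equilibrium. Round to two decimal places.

55.50

The follower Kestrel best-responds to any q_Z: π_K = (116 - Q)q_K - 5q_K.
Setting the follower's marginal profit to zero, 111 - q_Z - 2q_K = 0, i.e. q_K = (111 - q_Z)/2.
Zephyr substitutes q_K(q_Z) into its own profit: π_Z = q_Z(116 - q_Z - (111 - q_Z)/2) - 5q_Z = (121/2 - (1/2)q_Z)q_Z - 5q_Z.
The leader's first-order condition 111/2 - q_Z = 0 yields q_Z = 111/2.
Then q_K = (111 - 111/2)/2 = 111/4.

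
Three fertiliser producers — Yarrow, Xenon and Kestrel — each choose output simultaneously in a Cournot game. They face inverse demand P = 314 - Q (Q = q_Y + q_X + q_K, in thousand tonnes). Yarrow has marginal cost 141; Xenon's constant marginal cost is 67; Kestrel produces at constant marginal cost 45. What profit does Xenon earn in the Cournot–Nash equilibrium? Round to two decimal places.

5587.56

Yarrow's profit: π_Y = (314 - Q)q_Y - (141q_Y). Setting ∂π_Y/∂q_Y = 0: 173 - 2q_Y - (q_X + q_K) = 0.
Xenon's first-order condition: 247 - 2q_X - (q_Y + q_K) = 0.
Kestrel's profit: π_K = (314 - Q)q_K - (45q_K). Setting ∂π_K/∂q_K = 0: 269 - 2q_K - (q_Y + q_X) = 0.
Adding the 3 first-order conditions: 689 − 4Q = 0, so Q = 689/4.
Back-substituting: q_Y = (173 − 689/4) = 3/4, q_X = (247 − 689/4) = 299/4, q_K = (269 − 689/4) = 387/4.
Price P = 314 - 689/4 = 567/4.
Xenon's profit: (567/4 - 67)·(299/4) = 5587.5625.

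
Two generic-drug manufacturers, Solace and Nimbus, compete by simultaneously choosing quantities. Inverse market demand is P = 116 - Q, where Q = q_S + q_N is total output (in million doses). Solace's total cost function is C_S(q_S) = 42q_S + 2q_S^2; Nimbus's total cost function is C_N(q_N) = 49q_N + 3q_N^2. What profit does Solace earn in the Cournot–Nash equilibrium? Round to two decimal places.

Solace's profit: π_S = (116 - Q)q_S - (42q_S + 2q_S²). Setting ∂π_S/∂q_S = 0: 74 - 6q_S - (q_N) = 0.
Nimbus's first-order condition: 67 - 8q_N - (q_S) = 0.
Best responses: q_S = (74 - q_N)/6, q_N = (67 - q_S)/8.
Solving the pair: q_S = 525/47, q_N = 328/47.
Price P = 116 - 853/47 = 97.8511.
Solace's profit: 97.8511·(525/47) - 42·(525/47) - 2(525/47)² = 374.3210.

374.32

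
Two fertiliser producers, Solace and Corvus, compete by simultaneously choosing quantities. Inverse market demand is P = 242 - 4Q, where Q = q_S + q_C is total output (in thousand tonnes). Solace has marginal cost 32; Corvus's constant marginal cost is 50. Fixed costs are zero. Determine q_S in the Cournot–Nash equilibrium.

19

Solace's profit: π_S = (242 - 4Q)q_S - (32q_S). Setting ∂π_S/∂q_S = 0: 210 - 8q_S - 4(q_C) = 0.
Corvus's first-order condition: 192 - 8q_C - 4(q_S) = 0.
Rearranging gives the reaction functions q_S = (210 - 4q_C)/8 and q_C = (192 - 4q_S)/8.
Substituting one into the other gives q_S = 19 and q_C = 29/2.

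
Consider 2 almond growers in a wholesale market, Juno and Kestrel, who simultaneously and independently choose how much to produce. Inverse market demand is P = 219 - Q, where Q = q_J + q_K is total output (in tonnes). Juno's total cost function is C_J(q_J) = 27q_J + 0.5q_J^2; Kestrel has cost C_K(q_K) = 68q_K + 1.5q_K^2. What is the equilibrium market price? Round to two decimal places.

142.57

Juno's profit: π_J = (219 - Q)q_J - (27q_J + (1/2)q_J²). Setting ∂π_J/∂q_J = 0: 192 - 3q_J - (q_K) = 0.
Kestrel's profit: π_K = (219 - Q)q_K - (68q_K + (3/2)q_K²). Setting ∂π_K/∂q_K = 0: 151 - 5q_K - (q_J) = 0.
So q_J = (192 - q_K)/3 and q_K = (151 - q_J)/5.
Solving the pair: q_J = 809/14, q_K = 261/14.
Total output Q = 535/7, so price P = 219 - 535/7 = 998/7.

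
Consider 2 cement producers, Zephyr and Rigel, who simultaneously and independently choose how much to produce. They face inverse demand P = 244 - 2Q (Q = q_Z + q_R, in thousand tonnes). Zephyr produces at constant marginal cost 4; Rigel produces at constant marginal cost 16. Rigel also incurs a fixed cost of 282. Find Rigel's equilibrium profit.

Zephyr's profit: π_Z = (244 - 2Q)q_Z - (4q_Z). Setting ∂π_Z/∂q_Z = 0: 240 - 4q_Z - 2(q_R) = 0.
Rigel's profit: π_R = (244 - 2Q)q_R - (16q_R). Setting ∂π_R/∂q_R = 0: 228 - 4q_R - 2(q_Z) = 0.
Best responses: q_Z = (240 - 2q_R)/4, q_R = (228 - 2q_Z)/4.
Substituting one into the other gives q_Z = 42 and q_R = 36.
Price P = 244 - 2·78 = 88.
Rigel's profit: (88 - 16)·36 - 282 = 2310.

2310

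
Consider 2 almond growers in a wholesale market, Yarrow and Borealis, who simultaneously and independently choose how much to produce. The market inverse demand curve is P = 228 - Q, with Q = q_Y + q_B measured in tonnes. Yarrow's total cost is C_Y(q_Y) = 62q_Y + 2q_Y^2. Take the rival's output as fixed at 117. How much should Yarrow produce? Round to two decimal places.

With the rival's output fixed at 117, Yarrow's profit is π_Y = (228 - 117 - q_Y)q_Y - (62q_Y + 2q_Y²) = (111 - q_Y)q_Y - (62q_Y + 2q_Y²).
∂π_Y/∂q_Y = 49 - 6q_Y = 0, so q_Y = 49/6.

8.17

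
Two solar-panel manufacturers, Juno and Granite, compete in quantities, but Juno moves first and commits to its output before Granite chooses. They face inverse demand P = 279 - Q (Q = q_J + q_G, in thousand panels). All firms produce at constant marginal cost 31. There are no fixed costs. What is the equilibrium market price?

The follower Granite best-responds to any q_J: π_G = (279 - Q)q_G - 31q_G.
Setting the follower's marginal profit to zero, 248 - q_J - 2q_G = 0, i.e. q_G = (248 - q_J)/2.
Juno substitutes q_G(q_J) into its own profit: π_J = q_J(279 - q_J - (248 - q_J)/2) - 31q_J = (155 - (1/2)q_J)q_J - 31q_J.
Maximising: ∂π_J/∂q_J = 124 - q_J = 0, giving q_J = 124.
Then q_G = (248 - 124)/2 = 62.
Total output Q = 186, so price P = 279 - 186 = 93.

93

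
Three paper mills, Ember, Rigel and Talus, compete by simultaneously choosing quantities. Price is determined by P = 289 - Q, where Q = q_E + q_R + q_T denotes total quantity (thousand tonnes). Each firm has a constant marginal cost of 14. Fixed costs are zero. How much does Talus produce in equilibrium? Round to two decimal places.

68.75

A representative firm's profit is π_i = q_i(289 - Q) - 14q_i.
First-order condition (treating rivals' output as given): 275 - 2q_i - Σ_{j≠i} q_j = 0.
By symmetry each firm produces the same amount; substituting Σ_{j≠i} q_j = 2q_i yields q_i = 275/4.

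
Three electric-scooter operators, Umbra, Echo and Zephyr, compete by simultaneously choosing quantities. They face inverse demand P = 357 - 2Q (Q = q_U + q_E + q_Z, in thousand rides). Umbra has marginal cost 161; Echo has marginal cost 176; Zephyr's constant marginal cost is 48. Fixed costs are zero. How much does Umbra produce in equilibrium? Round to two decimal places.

Umbra's profit: π_U = (357 - 2Q)q_U - (161q_U). Setting ∂π_U/∂q_U = 0: 196 - 4q_U - 2(q_E + q_Z) = 0.
Echo's profit: π_E = (357 - 2Q)q_E - (176q_E). Setting ∂π_E/∂q_E = 0: 181 - 4q_E - 2(q_U + q_Z) = 0.
Zephyr's first-order condition: 309 - 4q_Z - 2(q_U + q_E) = 0.
Summing all 3 equations gives 686 − 8Q = 0, hence Q = 343/4.
Back-substituting: q_U = (196 − 343/2)/2 = 49/4, q_E = (181 − 343/2)/2 = 19/4, q_Z = (309 − 343/2)/2 = 275/4.

12.25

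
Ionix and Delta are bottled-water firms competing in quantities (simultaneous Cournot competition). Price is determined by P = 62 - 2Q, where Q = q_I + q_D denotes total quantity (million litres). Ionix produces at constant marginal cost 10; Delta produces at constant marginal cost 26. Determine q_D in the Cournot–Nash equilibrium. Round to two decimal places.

3.33

Ionix's profit: π_I = (62 - 2Q)q_I - (10q_I). Setting ∂π_I/∂q_I = 0: 52 - 4q_I - 2(q_D) = 0.
Delta's profit: π_D = (62 - 2Q)q_D - (26q_D). Setting ∂π_D/∂q_D = 0: 36 - 4q_D - 2(q_I) = 0.
Best responses: q_I = (52 - 2q_D)/4, q_D = (36 - 2q_I)/4.
Substituting one into the other gives q_I = 34/3 and q_D = 10/3.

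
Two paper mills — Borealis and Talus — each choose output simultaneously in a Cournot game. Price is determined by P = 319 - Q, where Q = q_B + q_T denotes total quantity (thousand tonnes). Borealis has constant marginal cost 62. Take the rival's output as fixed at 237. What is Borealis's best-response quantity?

10

With the rival's output fixed at 237, Borealis's profit is π_B = (319 - 237 - q_B)q_B - (62q_B) = (82 - q_B)q_B - (62q_B).
∂π_B/∂q_B = 20 - 2q_B = 0, so q_B = 10.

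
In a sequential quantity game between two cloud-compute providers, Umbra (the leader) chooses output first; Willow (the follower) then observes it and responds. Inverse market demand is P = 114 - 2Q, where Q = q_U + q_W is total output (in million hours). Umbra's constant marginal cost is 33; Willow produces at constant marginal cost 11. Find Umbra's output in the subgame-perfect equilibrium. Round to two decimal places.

Solve by backward induction. Given q_U, the follower Willow maximises π_W = (114 - 2q_U - 2q_W)q_W - 11q_W.
Setting the follower's marginal profit to zero, 103 - 2q_U - 4q_W = 0, i.e. q_W = (103 - 2q_U)/4.
The leader anticipates this reaction. Substituting into P = 114 - 2Q gives P = 125/2 - q_U, so π_U = (125/2 - q_U)q_U - 33q_U.
The leader's first-order condition 59/2 - 2q_U = 0 yields q_U = 59/4.
Then q_W = (103 - 2·(59/4))/4 = 147/8.

14.75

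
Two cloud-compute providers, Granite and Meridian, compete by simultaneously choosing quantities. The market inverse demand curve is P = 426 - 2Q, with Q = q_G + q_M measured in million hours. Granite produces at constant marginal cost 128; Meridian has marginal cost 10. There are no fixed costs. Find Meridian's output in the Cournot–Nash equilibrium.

Granite's profit: π_G = (426 - 2Q)q_G - (128q_G). Setting ∂π_G/∂q_G = 0: 298 - 4q_G - 2(q_M) = 0.
Meridian's first-order condition: 416 - 4q_M - 2(q_G) = 0.
Rearranging gives the reaction functions q_G = (298 - 2q_M)/4 and q_M = (416 - 2q_G)/4.
Solving the pair: q_G = 30, q_M = 89.

89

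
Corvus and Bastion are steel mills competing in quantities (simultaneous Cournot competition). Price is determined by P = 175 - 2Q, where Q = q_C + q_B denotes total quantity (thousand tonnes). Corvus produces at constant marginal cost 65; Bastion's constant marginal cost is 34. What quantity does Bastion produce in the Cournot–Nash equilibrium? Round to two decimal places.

28.67

Corvus's profit: π_C = (175 - 2Q)q_C - (65q_C). Setting ∂π_C/∂q_C = 0: 110 - 4q_C - 2(q_B) = 0.
Bastion's first-order condition: 141 - 4q_B - 2(q_C) = 0.
So q_C = (110 - 2q_B)/4 and q_B = (141 - 2q_C)/4.
Solving the pair: q_C = 79/6, q_B = 86/3.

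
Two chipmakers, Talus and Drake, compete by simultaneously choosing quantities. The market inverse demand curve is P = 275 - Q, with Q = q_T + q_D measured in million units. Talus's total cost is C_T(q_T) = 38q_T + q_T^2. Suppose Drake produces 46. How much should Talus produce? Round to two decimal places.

47.75

With the rival's output fixed at 46, Talus's profit is π_T = (275 - 46 - q_T)q_T - (38q_T + q_T²) = (229 - q_T)q_T - (38q_T + q_T²).
∂π_T/∂q_T = 191 - 4q_T = 0, so q_T = 191/4.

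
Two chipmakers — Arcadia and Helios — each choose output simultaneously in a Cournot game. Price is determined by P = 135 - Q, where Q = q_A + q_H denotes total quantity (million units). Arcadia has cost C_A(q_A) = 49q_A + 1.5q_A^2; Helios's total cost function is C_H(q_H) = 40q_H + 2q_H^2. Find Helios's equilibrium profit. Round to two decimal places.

Arcadia's profit: π_A = (135 - Q)q_A - (49q_A + (3/2)q_A²). Setting ∂π_A/∂q_A = 0: 86 - 5q_A - (q_H) = 0.
Helios's first-order condition: 95 - 6q_H - (q_A) = 0.
So q_A = (86 - q_H)/5 and q_H = (95 - q_A)/6.
Solving the pair: q_A = 421/29, q_H = 389/29.
Price P = 135 - 810/29 = 107.0690.
Helios's profit: 107.0690·(389/29) - 40·(389/29) - 2(389/29)² = 539.7895.

539.79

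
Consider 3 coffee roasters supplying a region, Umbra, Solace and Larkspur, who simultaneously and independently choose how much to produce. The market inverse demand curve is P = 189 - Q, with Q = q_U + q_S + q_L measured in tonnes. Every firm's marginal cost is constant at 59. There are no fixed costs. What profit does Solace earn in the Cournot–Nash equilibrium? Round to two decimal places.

Each firm earns π_i = (189 - Q)q_i - 59q_i.
Setting ∂π_i/∂q_i = 0 with rivals' quantities fixed: 130 - 2q_i - Σ_{j≠i} q_j = 0.
By symmetry each firm produces the same amount; substituting Σ_{j≠i} q_j = 2q_i yields q_i = 130/4 = 65/2.
Price P = 189 - 195/2 = 183/2.
Solace's profit: (183/2 - 59)·(65/2) = 1056.2500.

1056.25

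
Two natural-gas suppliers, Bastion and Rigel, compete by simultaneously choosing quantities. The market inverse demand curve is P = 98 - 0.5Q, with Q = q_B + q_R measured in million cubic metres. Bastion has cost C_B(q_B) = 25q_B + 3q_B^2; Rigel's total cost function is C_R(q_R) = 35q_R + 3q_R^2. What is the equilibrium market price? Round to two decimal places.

Bastion's profit: π_B = (98 - 0.5Q)q_B - (25q_B + 3q_B²). Setting ∂π_B/∂q_B = 0: 73 - 7q_B - (1/2)(q_R) = 0.
Rigel's first-order condition: 63 - 7q_R - (1/2)(q_B) = 0.
So q_B = (73 - (1/2)q_R)/7 and q_R = (63 - (1/2)q_B)/7.
Solving the pair: q_B = 1918/195, q_R = 1618/195.
Total output Q = 272/15, so price P = 98 - (1/2)·(272/15) = 1334/15.

88.93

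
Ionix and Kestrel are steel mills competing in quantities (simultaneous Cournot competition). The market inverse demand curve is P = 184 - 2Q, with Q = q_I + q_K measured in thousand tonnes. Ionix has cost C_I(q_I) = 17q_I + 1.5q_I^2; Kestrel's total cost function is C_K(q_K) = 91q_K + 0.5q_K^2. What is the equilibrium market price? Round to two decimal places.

121.68

Ionix's profit: π_I = (184 - 2Q)q_I - (17q_I + (3/2)q_I²). Setting ∂π_I/∂q_I = 0: 167 - 7q_I - 2(q_K) = 0.
Kestrel's first-order condition: 93 - 5q_K - 2(q_I) = 0.
Rearranging gives the reaction functions q_I = (167 - 2q_K)/7 and q_K = (93 - 2q_I)/5.
Solving the pair: q_I = 649/31, q_K = 317/31.
Total output Q = 966/31, so price P = 184 - 2·(966/31) = 121.6774.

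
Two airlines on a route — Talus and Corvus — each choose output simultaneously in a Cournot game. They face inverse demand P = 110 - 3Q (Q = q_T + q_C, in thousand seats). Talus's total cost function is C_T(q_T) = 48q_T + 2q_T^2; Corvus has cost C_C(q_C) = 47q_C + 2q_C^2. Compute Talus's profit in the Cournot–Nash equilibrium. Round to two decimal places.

112.16

Talus's profit: π_T = (110 - 3Q)q_T - (48q_T + 2q_T²). Setting ∂π_T/∂q_T = 0: 62 - 10q_T - 3(q_C) = 0.
Corvus's first-order condition: 63 - 10q_C - 3(q_T) = 0.
Best responses: q_T = (62 - 3q_C)/10, q_C = (63 - 3q_T)/10.
Solving the pair: q_T = 431/91, q_C = 444/91.
Price P = 110 - 3·(125/13) = 1055/13.
Talus's profit: (1055/13)·(431/91) - 48·(431/91) - 2(431/91)² = 112.1610.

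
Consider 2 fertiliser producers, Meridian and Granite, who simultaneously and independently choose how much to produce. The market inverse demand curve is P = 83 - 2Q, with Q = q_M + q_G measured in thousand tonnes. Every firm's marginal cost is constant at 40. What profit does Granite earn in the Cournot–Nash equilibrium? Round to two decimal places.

A representative firm's profit is π_i = q_i(83 - 2Q) - 40q_i.
Setting ∂π_i/∂q_i = 0 with rivals' quantities fixed: 43 - 4q_i - 2q_j = 0.
By symmetry each firm produces the same amount; substituting q_j = q_i yields q_i = 43/6.
Price P = 83 - 2·(43/3) = 163/3.
Granite's profit: (163/3 - 40)·(43/6) = 1849/18.

102.72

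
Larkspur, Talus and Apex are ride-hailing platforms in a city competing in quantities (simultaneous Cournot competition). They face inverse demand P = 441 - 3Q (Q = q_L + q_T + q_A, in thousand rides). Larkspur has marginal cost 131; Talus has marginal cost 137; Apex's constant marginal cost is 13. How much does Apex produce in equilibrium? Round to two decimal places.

Larkspur's profit: π_L = (441 - 3Q)q_L - (131q_L). Setting ∂π_L/∂q_L = 0: 310 - 6q_L - 3(q_T + q_A) = 0.
Talus's first-order condition: 304 - 6q_T - 3(q_L + q_A) = 0.
Apex's first-order condition: 428 - 6q_A - 3(q_L + q_T) = 0.
Adding the 3 first-order conditions: 1042 − 12Q = 0, so Q = 521/6.
Back-substituting: q_L = (310 − 521/2)/3 = 33/2, q_T = (304 − 521/2)/3 = 29/2, q_A = (428 − 521/2)/3 = 335/6.

55.83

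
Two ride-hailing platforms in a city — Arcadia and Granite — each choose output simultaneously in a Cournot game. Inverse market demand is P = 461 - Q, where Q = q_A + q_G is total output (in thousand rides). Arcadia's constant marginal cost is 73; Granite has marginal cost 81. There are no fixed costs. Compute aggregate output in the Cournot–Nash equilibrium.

Arcadia's profit: π_A = (461 - Q)q_A - (73q_A). Setting ∂π_A/∂q_A = 0: 388 - 2q_A - (q_G) = 0.
Granite's profit: π_G = (461 - Q)q_G - (81q_G). Setting ∂π_G/∂q_G = 0: 380 - 2q_G - (q_A) = 0.
So q_A = (388 - q_G)/2 and q_G = (380 - q_A)/2.
Solving the pair: q_A = 132, q_G = 124.
Total output Q = 132 + 124 = 256.

256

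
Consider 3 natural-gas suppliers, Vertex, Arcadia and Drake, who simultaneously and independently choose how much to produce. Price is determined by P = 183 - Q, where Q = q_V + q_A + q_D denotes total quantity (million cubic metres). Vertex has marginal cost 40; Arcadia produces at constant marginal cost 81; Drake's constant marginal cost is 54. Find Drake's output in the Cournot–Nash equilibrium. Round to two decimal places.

Vertex's profit: π_V = (183 - Q)q_V - (40q_V). Setting ∂π_V/∂q_V = 0: 143 - 2q_V - (q_A + q_D) = 0.
Arcadia's profit: π_A = (183 - Q)q_A - (81q_A). Setting ∂π_A/∂q_A = 0: 102 - 2q_A - (q_V + q_D) = 0.
Drake's first-order condition: 129 - 2q_D - (q_V + q_A) = 0.
Adding the 3 conditions: 374 − 2Q − 2Q = 0, i.e. Q = 187/2.
Back-substituting: q_V = (143 − 187/2) = 99/2, q_A = (102 − 187/2) = 17/2, q_D = (129 − 187/2) = 71/2.

35.50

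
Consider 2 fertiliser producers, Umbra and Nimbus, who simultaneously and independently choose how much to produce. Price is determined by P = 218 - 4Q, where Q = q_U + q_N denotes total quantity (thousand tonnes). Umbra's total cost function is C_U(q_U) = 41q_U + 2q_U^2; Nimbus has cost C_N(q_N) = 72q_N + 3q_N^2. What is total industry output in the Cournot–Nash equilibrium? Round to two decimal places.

19.33

Umbra's profit: π_U = (218 - 4Q)q_U - (41q_U + 2q_U²). Setting ∂π_U/∂q_U = 0: 177 - 12q_U - 4(q_N) = 0.
Nimbus's first-order condition: 146 - 14q_N - 4(q_U) = 0.
Best responses: q_U = (177 - 4q_N)/12, q_N = (146 - 4q_U)/14.
Substituting one into the other gives q_U = 947/76 and q_N = 261/38.
Total output Q = 947/76 + 261/38 = 1469/76.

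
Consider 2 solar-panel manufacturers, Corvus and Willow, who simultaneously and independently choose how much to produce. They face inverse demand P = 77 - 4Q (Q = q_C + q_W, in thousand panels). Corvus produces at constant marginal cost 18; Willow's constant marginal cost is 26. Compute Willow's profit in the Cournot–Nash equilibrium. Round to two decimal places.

Corvus's profit: π_C = (77 - 4Q)q_C - (18q_C). Setting ∂π_C/∂q_C = 0: 59 - 8q_C - 4(q_W) = 0.
Willow's profit: π_W = (77 - 4Q)q_W - (26q_W). Setting ∂π_W/∂q_W = 0: 51 - 8q_W - 4(q_C) = 0.
Rearranging gives the reaction functions q_C = (59 - 4q_W)/8 and q_W = (51 - 4q_C)/8.
Substituting one into the other gives q_C = 67/12 and q_W = 43/12.
Price P = 77 - 4·(55/6) = 121/3.
Willow's profit: (121/3 - 26)·(43/12) = 1849/36.

51.36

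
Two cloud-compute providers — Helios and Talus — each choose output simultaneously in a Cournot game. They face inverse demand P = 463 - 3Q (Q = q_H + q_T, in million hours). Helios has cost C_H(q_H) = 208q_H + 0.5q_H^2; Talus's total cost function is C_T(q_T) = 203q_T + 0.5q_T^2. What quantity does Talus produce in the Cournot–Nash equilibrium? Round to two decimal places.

26.38

Helios's profit: π_H = (463 - 3Q)q_H - (208q_H + (1/2)q_H²). Setting ∂π_H/∂q_H = 0: 255 - 7q_H - 3(q_T) = 0.
Talus's first-order condition: 260 - 7q_T - 3(q_H) = 0.
Rearranging gives the reaction functions q_H = (255 - 3q_T)/7 and q_T = (260 - 3q_H)/7.
Substituting one into the other gives q_H = 201/8 and q_T = 211/8.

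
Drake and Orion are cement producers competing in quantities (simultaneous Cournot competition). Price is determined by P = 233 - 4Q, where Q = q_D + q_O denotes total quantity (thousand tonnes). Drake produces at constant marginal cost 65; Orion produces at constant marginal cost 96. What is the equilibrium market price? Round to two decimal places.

Drake's profit: π_D = (233 - 4Q)q_D - (65q_D). Setting ∂π_D/∂q_D = 0: 168 - 8q_D - 4(q_O) = 0.
Orion's profit: π_O = (233 - 4Q)q_O - (96q_O). Setting ∂π_O/∂q_O = 0: 137 - 8q_O - 4(q_D) = 0.
Rearranging gives the reaction functions q_D = (168 - 4q_O)/8 and q_O = (137 - 4q_D)/8.
Substituting one into the other gives q_D = 199/12 and q_O = 53/6.
Total output Q = 305/12, so price P = 233 - 4·(305/12) = 394/3.

131.33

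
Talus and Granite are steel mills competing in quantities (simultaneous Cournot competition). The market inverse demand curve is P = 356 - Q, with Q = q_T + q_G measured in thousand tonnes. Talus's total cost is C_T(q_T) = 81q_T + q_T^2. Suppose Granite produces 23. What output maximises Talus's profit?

With the rival's output fixed at 23, Talus's profit is π_T = (356 - 23 - q_T)q_T - (81q_T + q_T²) = (333 - q_T)q_T - (81q_T + q_T²).
∂π_T/∂q_T = 252 - 4q_T = 0, so q_T = 63.

63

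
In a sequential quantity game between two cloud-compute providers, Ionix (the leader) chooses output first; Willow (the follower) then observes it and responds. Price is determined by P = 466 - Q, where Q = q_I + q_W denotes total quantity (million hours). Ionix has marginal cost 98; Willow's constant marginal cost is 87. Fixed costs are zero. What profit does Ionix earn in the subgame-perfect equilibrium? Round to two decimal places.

Solve by backward induction. Given q_I, the follower Willow maximises π_W = (466 - q_I - q_W)q_W - 87q_W.
∂π_W/∂q_W = 379 - q_I - 2q_W = 0 gives the reaction function q_W = (379 - q_I)/2.
Ionix substitutes q_W(q_I) into its own profit: π_I = q_I(466 - q_I - (379 - q_I)/2) - 98q_I = (553/2 - (1/2)q_I)q_I - 98q_I.
The leader's first-order condition 357/2 - q_I = 0 yields q_I = 357/2.
Then q_W = (379 - 357/2)/2 = 401/4.
Price P = 466 - 1115/4 = 749/4.
Ionix's profit: (749/4 - 98)·(357/2) = 15931.1250.

15931.13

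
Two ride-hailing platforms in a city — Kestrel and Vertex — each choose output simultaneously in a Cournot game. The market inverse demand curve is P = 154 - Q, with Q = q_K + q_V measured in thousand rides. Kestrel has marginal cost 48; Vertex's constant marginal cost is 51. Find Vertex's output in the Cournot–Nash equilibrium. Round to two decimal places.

33.33

Kestrel's profit: π_K = (154 - Q)q_K - (48q_K). Setting ∂π_K/∂q_K = 0: 106 - 2q_K - (q_V) = 0.
Vertex's profit: π_V = (154 - Q)q_V - (51q_V). Setting ∂π_V/∂q_V = 0: 103 - 2q_V - (q_K) = 0.
So q_K = (106 - q_V)/2 and q_V = (103 - q_K)/2.
Solving the pair: q_K = 109/3, q_V = 100/3.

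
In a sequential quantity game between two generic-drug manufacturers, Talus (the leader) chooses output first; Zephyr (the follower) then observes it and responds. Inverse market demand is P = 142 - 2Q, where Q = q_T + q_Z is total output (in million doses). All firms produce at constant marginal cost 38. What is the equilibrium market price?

The follower Zephyr best-responds to any q_T: π_Z = (142 - 2Q)q_Z - 38q_Z.
Setting the follower's marginal profit to zero, 104 - 2q_T - 4q_Z = 0, i.e. q_Z = (104 - 2q_T)/4.
The leader anticipates this reaction. Substituting into P = 142 - 2Q gives P = 90 - q_T, so π_T = (90 - q_T)q_T - 38q_T.
Leader FOC: 52 - 2q_T = 0, so q_T = 26.
Then q_Z = (104 - 2·26)/4 = 13.
Total output Q = 39, so price P = 142 - 2·39 = 64.

64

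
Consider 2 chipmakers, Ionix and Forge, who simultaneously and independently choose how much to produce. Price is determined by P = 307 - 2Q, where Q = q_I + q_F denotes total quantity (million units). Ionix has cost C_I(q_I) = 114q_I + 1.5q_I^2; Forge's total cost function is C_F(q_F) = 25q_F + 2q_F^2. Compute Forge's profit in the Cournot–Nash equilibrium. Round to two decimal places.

Ionix's profit: π_I = (307 - 2Q)q_I - (114q_I + (3/2)q_I²). Setting ∂π_I/∂q_I = 0: 193 - 7q_I - 2(q_F) = 0.
Forge's first-order condition: 282 - 8q_F - 2(q_I) = 0.
Rearranging gives the reaction functions q_I = (193 - 2q_F)/7 and q_F = (282 - 2q_I)/8.
Solving the pair: q_I = 245/13, q_F = 397/13.
Price P = 307 - 2·(642/13) = 208.2308.
Forge's profit: 208.2308·(397/13) - 25·(397/13) - 2(397/13)² = 3730.3905.

3730.39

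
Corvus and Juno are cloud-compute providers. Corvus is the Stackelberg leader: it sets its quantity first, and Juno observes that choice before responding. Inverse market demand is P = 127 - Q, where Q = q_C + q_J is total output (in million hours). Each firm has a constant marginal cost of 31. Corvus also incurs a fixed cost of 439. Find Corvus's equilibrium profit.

Solve by backward induction. Given q_C, the follower Juno maximises π_J = (127 - q_C - q_J)q_J - 31q_J.
Follower FOC: 96 - q_C - 2q_J = 0, so q_J(q_C) = (96 - q_C)/2.
Corvus substitutes q_J(q_C) into its own profit: π_C = q_C(127 - q_C - (96 - q_C)/2) - 31q_C = (79 - (1/2)q_C)q_C - 31q_C.
Leader FOC: 48 - q_C = 0, so q_C = 48.
Then q_J = (96 - 48)/2 = 24.
Price P = 127 - 72 = 55.
Corvus's profit: (55 - 31)·48 - 439 = 713.

713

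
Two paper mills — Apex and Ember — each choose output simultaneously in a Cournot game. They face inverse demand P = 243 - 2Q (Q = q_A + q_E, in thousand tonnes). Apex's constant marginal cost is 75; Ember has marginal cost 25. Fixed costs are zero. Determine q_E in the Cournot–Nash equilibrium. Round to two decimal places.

44.67

Apex's profit: π_A = (243 - 2Q)q_A - (75q_A). Setting ∂π_A/∂q_A = 0: 168 - 4q_A - 2(q_E) = 0.
Ember's first-order condition: 218 - 4q_E - 2(q_A) = 0.
Rearranging gives the reaction functions q_A = (168 - 2q_E)/4 and q_E = (218 - 2q_A)/4.
Solving the pair: q_A = 59/3, q_E = 134/3.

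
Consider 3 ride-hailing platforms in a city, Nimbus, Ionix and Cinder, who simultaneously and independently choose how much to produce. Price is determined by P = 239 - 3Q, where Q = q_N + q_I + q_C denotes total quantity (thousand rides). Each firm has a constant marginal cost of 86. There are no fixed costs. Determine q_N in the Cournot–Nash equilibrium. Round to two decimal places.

12.75

Each firm earns π_i = (239 - 3Q)q_i - 86q_i.
First-order condition (treating rivals' output as given): 153 - 6q_i - 3·Σ_{j≠i} q_j = 0.
By symmetry each firm produces the same amount; substituting Σ_{j≠i} q_j = 2q_i yields q_i = 153/12 = 51/4.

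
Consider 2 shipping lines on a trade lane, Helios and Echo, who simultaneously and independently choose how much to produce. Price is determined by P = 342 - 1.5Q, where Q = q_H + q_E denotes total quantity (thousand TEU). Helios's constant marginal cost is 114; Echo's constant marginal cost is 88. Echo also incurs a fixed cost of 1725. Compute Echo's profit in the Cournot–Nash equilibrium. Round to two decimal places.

Helios's profit: π_H = (342 - 1.5Q)q_H - (114q_H). Setting ∂π_H/∂q_H = 0: 228 - 3q_H - (3/2)(q_E) = 0.
Echo's profit: π_E = (342 - 1.5Q)q_E - (88q_E). Setting ∂π_E/∂q_E = 0: 254 - 3q_E - (3/2)(q_H) = 0.
So q_H = (228 - (3/2)q_E)/3 and q_E = (254 - (3/2)q_H)/3.
Solving the pair: q_H = 404/9, q_E = 560/9.
Price P = 342 - (3/2)·(964/9) = 544/3.
Echo's profit: (544/3 - 88)·(560/9) - 1725 = 4082.4074.

4082.41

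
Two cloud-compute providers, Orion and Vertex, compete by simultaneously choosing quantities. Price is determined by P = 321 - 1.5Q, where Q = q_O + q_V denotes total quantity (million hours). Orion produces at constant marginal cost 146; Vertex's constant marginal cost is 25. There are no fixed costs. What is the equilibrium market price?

164

Orion's profit: π_O = (321 - 1.5Q)q_O - (146q_O). Setting ∂π_O/∂q_O = 0: 175 - 3q_O - (3/2)(q_V) = 0.
Vertex's profit: π_V = (321 - 1.5Q)q_V - (25q_V). Setting ∂π_V/∂q_V = 0: 296 - 3q_V - (3/2)(q_O) = 0.
Rearranging gives the reaction functions q_O = (175 - (3/2)q_V)/3 and q_V = (296 - (3/2)q_O)/3.
Substituting one into the other gives q_O = 12 and q_V = 278/3.
Total output Q = 314/3, so price P = 321 - (3/2)·(314/3) = 164.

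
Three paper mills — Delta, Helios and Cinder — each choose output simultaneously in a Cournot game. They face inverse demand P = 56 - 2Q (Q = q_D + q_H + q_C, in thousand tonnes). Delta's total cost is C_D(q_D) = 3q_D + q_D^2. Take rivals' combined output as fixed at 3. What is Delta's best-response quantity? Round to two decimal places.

With rivals' combined output fixed at 3, Delta's profit is π_D = (56 - 2·3 - 2q_D)q_D - (3q_D + q_D²) = (50 - 2q_D)q_D - (3q_D + q_D²).
∂π_D/∂q_D = 47 - 6q_D = 0, so q_D = 47/6.

7.83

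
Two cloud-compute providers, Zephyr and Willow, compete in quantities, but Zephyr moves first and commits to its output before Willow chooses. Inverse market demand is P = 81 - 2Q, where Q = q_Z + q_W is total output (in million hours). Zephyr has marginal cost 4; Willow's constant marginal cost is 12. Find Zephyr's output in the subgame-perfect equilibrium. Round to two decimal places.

Solve by backward induction. Given q_Z, the follower Willow maximises π_W = (81 - 2q_Z - 2q_W)q_W - 12q_W.
∂π_W/∂q_W = 69 - 2q_Z - 4q_W = 0 gives the reaction function q_W = (69 - 2q_Z)/4.
The leader anticipates this reaction. Substituting into P = 81 - 2Q gives P = 93/2 - q_Z, so π_Z = (93/2 - q_Z)q_Z - 4q_Z.
Maximising: ∂π_Z/∂q_Z = 85/2 - 2q_Z = 0, giving q_Z = 85/4.
Then q_W = (69 - 2·(85/4))/4 = 53/8.

21.25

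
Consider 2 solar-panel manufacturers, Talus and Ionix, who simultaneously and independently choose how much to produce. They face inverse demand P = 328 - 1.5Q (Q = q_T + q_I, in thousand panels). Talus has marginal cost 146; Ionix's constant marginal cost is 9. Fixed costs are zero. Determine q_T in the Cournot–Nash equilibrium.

10

Talus's profit: π_T = (328 - 1.5Q)q_T - (146q_T). Setting ∂π_T/∂q_T = 0: 182 - 3q_T - (3/2)(q_I) = 0.
Ionix's profit: π_I = (328 - 1.5Q)q_I - (9q_I). Setting ∂π_I/∂q_I = 0: 319 - 3q_I - (3/2)(q_T) = 0.
So q_T = (182 - (3/2)q_I)/3 and q_I = (319 - (3/2)q_T)/3.
Substituting one into the other gives q_T = 10 and q_I = 304/3.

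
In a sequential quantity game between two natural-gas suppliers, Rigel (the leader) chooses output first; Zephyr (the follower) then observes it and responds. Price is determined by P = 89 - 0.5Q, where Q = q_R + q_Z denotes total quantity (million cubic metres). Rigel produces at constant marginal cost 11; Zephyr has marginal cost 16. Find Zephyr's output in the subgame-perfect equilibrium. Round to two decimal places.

The follower Zephyr best-responds to any q_R: π_Z = (89 - 0.5Q)q_Z - 16q_Z.
Setting the follower's marginal profit to zero, 73 - (1/2)q_R - q_Z = 0, i.e. q_Z = (73 - (1/2)q_R).
Rigel substitutes q_Z(q_R) into its own profit: π_R = q_R(89 - (1/2)q_R - (73 - (1/2)q_R)/2) - 11q_R = (105/2 - (1/4)q_R)q_R - 11q_R.
The leader's first-order condition 83/2 - (1/2)q_R = 0 yields q_R = 83.
Then q_Z = (73 - (1/2)·83) = 63/2.

31.50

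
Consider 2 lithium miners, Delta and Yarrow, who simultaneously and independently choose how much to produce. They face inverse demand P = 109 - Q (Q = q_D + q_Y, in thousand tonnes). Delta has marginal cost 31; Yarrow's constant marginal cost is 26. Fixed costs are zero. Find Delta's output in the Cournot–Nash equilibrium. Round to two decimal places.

Delta's profit: π_D = (109 - Q)q_D - (31q_D). Setting ∂π_D/∂q_D = 0: 78 - 2q_D - (q_Y) = 0.
Yarrow's profit: π_Y = (109 - Q)q_Y - (26q_Y). Setting ∂π_Y/∂q_Y = 0: 83 - 2q_Y - (q_D) = 0.
So q_D = (78 - q_Y)/2 and q_Y = (83 - q_D)/2.
Solving the pair: q_D = 73/3, q_Y = 88/3.

24.33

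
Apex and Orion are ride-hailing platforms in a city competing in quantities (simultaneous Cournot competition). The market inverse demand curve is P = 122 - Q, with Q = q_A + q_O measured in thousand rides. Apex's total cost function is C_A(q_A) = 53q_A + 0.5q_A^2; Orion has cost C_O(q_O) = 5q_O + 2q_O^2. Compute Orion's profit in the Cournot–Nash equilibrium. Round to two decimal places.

Apex's profit: π_A = (122 - Q)q_A - (53q_A + (1/2)q_A²). Setting ∂π_A/∂q_A = 0: 69 - 3q_A - (q_O) = 0.
Orion's profit: π_O = (122 - Q)q_O - (5q_O + 2q_O²). Setting ∂π_O/∂q_O = 0: 117 - 6q_O - (q_A) = 0.
So q_A = (69 - q_O)/3 and q_O = (117 - q_A)/6.
Substituting one into the other gives q_A = 297/17 and q_O = 282/17.
Price P = 122 - 579/17 = 1495/17.
Orion's profit: (1495/17)·(282/17) - 5·(282/17) - 2(282/17)² = 825.5087.

825.51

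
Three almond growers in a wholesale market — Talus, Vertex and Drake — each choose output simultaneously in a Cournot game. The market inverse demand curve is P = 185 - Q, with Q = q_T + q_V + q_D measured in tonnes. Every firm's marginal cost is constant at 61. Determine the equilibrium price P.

92

Each firm earns π_i = (185 - Q)q_i - 61q_i.
Setting ∂π_i/∂q_i = 0 with rivals' quantities fixed: 124 - 2q_i - Σ_{j≠i} q_j = 0.
With identical firms every q_j equals q_i, so Σ_{j≠i} q_j = 2q_i and 124 = 4q_i, giving q_i = 31.
Total output Q = 93, so price P = 185 - 93 = 92.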